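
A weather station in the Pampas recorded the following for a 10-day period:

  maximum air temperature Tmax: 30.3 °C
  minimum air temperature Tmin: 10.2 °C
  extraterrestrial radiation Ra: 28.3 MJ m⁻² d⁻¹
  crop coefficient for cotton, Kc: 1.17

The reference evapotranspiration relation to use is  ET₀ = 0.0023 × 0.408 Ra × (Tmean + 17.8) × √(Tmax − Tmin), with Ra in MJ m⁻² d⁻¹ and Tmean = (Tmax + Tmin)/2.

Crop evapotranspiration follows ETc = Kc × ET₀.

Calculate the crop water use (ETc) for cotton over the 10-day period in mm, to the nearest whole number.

53 mm

Tmean = (30.3 + 10.2)/2 = 20.25 °C
0.408 Ra = 0.408 × 28.3 = 11.5464 mm/d equivalent
ET₀ = 0.0023 × 11.5464 × (20.25 + 17.8) × √20.1 = 0.0023 × 11.5464 × 38.05 × 4.4833 = 4.5303 mm/d
ETc = Kc × ET₀ = 1.17 × 4.5303 = 5.3005 mm/d
Over 10 days: 5.3005 × 10 = 53.005 mm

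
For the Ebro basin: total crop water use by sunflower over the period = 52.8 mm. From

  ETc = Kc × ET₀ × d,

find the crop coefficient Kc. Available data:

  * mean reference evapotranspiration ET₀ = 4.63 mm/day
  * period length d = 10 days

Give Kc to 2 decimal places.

ETc = Kc × ET₀ × d  ⇒  Kc = ETc / (ET₀ × d)
Kc = 52.8 / (4.63 × 10) = 52.8 / 46.30 = 1.1404

1.14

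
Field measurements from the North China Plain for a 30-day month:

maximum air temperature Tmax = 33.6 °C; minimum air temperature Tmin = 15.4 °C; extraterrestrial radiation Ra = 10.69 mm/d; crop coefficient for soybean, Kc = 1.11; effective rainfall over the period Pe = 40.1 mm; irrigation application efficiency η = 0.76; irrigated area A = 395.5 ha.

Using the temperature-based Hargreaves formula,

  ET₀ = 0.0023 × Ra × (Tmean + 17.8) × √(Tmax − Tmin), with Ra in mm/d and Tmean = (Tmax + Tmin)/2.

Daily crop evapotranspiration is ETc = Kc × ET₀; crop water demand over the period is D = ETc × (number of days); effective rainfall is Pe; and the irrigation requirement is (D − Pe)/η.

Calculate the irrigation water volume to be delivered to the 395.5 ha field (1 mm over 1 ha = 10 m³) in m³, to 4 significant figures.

Tmean = (33.6 + 15.4)/2 = 24.50 °C
ET₀ = 0.0023 × 10.69 × (24.50 + 17.8) × √18.2 = 0.0023 × 10.69 × 42.30 × 4.2661 = 4.4369 mm/d
ETc = Kc × ET₀ = 1.11 × 4.4369 = 4.9250 mm/d
Crop demand D = ETc × 30 d = 4.9250 × 30 = 147.750 mm
D − Pe = 147.750 − 40.1 = 107.650 mm
Gross irrigation = 107.650 / 0.76 = 141.645 mm
Volume = 141.645 mm × 395.5 ha × 10 = 560206.0 m³

560200 m³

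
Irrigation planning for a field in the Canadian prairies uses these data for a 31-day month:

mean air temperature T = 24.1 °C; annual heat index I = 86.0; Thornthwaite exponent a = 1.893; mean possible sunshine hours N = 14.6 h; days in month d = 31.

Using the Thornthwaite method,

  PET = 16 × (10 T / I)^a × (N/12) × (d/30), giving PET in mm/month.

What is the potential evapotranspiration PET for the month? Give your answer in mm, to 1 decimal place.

10T/I = 10 × 24.1 / 86.0 = 2.8023
(10T/I)^a = 2.8023^1.893 = 7.0331
Uncorrected PET = 16 × 7.0331 = 112.530 mm
Correction = (N/12)(d/30) = (14.6/12)(31/30) = 1.2572
PET = 112.530 × 1.2572 = 141.473 mm/month

141.5 mm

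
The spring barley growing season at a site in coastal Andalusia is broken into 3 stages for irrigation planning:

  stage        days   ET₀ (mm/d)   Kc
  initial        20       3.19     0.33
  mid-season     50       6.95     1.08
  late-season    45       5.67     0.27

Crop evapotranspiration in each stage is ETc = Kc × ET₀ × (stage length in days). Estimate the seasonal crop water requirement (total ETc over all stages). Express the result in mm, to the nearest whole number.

465 mm

initial: 0.33 × 3.19 × 20 = 21.05 mm
mid-season: 1.08 × 6.95 × 50 = 375.30 mm
late-season: 0.27 × 5.67 × 45 = 68.89 mm
Seasonal total = 465.24 mm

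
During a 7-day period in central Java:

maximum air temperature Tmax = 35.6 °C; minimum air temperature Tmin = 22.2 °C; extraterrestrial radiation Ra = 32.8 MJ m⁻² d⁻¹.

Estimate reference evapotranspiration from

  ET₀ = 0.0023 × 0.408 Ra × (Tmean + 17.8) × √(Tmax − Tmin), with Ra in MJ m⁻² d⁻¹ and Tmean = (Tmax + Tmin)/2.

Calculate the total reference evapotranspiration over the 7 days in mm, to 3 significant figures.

Tmean = (35.6 + 22.2)/2 = 28.90 °C
0.408 Ra = 0.408 × 32.8 = 13.3824 mm/d equivalent
ET₀ = 0.0023 × 13.3824 × (28.90 + 17.8) × √13.4 = 0.0023 × 13.3824 × 46.70 × 3.6606 = 5.2618 mm/d
Over 7 days: 5.2618 × 7 = 36.833 mm

36.8 mm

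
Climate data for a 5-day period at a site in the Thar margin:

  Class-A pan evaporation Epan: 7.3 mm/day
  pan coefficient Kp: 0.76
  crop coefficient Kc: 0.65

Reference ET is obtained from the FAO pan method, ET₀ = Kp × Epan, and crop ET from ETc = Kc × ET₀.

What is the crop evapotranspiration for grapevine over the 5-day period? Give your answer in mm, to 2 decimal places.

ET₀ = 0.76 × 7.3 = 5.5480 mm/d
ETc = Kc × ET₀ = 0.65 × 5.5480 = 3.6062 mm/d
Over 5 days: 3.6062 × 5 = 18.031 mm

18.03 mm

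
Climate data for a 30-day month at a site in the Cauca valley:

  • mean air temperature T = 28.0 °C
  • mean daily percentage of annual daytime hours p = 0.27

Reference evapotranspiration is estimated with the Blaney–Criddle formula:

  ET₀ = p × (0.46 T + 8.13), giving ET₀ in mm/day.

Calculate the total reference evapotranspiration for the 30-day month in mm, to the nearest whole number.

170 mm

ET₀ = 0.27 × (0.46 × 28.0 + 8.13) = 0.27 × 21.010 = 5.6727 mm/d
Monthly total = 5.6727 × 30 = 170.181 mm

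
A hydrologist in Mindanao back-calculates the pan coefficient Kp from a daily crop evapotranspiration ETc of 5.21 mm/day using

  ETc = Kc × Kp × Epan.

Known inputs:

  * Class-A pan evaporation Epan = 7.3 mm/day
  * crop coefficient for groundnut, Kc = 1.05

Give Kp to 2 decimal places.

0.68

ETc = Kc × Kp × Epan  ⇒  Kp = ETc / (Kc × Epan)
Kp = 5.21 / (1.05 × 7.3) = 5.21 / 7.665 = 0.6797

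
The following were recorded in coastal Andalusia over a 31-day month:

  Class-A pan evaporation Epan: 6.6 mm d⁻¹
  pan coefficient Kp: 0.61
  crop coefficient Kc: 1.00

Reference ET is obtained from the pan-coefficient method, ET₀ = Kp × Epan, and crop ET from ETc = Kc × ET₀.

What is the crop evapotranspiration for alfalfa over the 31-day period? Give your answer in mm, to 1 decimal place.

ET₀ = 0.61 × 6.6 = 4.0260 mm/d
ETc = Kc × ET₀ = 1.00 × 4.0260 = 4.0260 mm/d
Over 31 days: 4.0260 × 31 = 124.806 mm

124.8 mm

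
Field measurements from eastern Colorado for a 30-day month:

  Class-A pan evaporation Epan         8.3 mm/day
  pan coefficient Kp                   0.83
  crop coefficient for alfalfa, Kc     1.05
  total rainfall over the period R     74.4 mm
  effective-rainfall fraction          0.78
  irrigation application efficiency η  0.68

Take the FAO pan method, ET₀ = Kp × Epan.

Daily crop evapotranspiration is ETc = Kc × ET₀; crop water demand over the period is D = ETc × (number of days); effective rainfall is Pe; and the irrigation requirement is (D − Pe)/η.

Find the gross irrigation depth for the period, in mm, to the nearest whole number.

234 mm

ET₀ = 0.83 × 8.3 = 6.8890 mm/d
ETc = Kc × ET₀ = 1.05 × 6.8890 = 7.2335 mm/d
Crop demand D = ETc × 30 d = 7.2335 × 30 = 217.005 mm
Pe = 0.78 × 74.4 = 58.032 mm
D − Pe = 217.005 − 58.032 = 158.973 mm
Gross irrigation = 158.973 / 0.68 = 233.784 mm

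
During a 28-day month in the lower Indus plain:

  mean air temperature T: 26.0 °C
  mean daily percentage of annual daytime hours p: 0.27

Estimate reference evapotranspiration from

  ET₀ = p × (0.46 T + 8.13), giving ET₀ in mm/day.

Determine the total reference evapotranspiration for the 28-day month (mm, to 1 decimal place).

ET₀ = 0.27 × (0.46 × 26.0 + 8.13) = 0.27 × 20.090 = 5.4243 mm/d
Monthly total = 5.4243 × 28 = 151.880 mm

151.9 mm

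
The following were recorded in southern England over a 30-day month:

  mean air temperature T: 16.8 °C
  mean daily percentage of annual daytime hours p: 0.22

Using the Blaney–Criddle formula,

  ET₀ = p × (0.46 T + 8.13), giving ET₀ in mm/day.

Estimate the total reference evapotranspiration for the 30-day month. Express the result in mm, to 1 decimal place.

ET₀ = 0.22 × (0.46 × 16.8 + 8.13) = 0.22 × 15.858 = 3.4888 mm/d
Monthly total = 3.4888 × 30 = 104.664 mm

104.7 mm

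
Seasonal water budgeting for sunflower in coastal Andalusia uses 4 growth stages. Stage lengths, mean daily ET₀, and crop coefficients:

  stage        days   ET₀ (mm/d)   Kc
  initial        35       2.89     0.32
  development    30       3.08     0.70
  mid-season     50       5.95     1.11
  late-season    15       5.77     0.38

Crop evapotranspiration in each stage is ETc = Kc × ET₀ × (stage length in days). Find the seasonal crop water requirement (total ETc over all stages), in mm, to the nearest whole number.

460 mm

initial: 0.32 × 2.89 × 35 = 32.37 mm
development: 0.70 × 3.08 × 30 = 64.68 mm
mid-season: 1.11 × 5.95 × 50 = 330.23 mm
late-season: 0.38 × 5.77 × 15 = 32.89 mm
Seasonal total = 460.17 mm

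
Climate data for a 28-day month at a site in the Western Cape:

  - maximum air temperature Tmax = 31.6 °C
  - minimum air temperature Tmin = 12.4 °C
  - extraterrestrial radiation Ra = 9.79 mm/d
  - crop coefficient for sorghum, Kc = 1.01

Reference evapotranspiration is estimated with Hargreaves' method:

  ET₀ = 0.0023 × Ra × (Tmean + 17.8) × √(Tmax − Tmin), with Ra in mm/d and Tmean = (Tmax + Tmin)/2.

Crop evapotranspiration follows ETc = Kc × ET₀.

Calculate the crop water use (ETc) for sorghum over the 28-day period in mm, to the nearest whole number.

Tmean = (31.6 + 12.4)/2 = 22.00 °C
ET₀ = 0.0023 × 9.79 × (22.00 + 17.8) × √19.2 = 0.0023 × 9.79 × 39.80 × 4.3818 = 3.9269 mm/d
ETc = Kc × ET₀ = 1.01 × 3.9269 = 3.9662 mm/d
Over 28 days: 3.9662 × 28 = 111.054 mm

111 mm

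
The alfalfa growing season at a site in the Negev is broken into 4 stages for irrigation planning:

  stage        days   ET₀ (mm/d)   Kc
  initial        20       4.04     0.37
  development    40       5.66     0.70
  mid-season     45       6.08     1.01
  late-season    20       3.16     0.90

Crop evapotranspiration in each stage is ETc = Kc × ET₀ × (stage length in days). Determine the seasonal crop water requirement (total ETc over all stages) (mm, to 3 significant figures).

522 mm

initial: 0.37 × 4.04 × 20 = 29.90 mm
development: 0.70 × 5.66 × 40 = 158.48 mm
mid-season: 1.01 × 6.08 × 45 = 276.34 mm
late-season: 0.90 × 3.16 × 20 = 56.88 mm
Seasonal total = 521.60 mm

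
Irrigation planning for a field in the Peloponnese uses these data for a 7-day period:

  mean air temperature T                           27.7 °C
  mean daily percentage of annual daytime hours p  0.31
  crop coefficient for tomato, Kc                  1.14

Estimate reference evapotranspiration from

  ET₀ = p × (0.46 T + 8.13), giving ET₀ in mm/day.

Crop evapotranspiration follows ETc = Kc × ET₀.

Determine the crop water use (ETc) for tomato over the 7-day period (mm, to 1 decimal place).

ET₀ = 0.31 × (0.46 × 27.7 + 8.13) = 0.31 × 20.872 = 6.4703 mm/d
ETc = Kc × ET₀ = 1.14 × 6.4703 = 7.3761 mm/d
Over 7 days: 7.3761 × 7 = 51.633 mm

51.6 mm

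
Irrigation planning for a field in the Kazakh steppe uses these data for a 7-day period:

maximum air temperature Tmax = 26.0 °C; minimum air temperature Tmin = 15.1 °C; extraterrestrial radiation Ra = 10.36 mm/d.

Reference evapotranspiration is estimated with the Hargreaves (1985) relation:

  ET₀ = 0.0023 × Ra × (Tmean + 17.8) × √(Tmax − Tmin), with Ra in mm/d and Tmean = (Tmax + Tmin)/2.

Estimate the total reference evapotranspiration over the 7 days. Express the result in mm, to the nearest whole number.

21 mm

Tmean = (26.0 + 15.1)/2 = 20.55 °C
ET₀ = 0.0023 × 10.36 × (20.55 + 17.8) × √10.9 = 0.0023 × 10.36 × 38.35 × 3.3015 = 3.0169 mm/d
Over 7 days: 3.0169 × 7 = 21.118 mm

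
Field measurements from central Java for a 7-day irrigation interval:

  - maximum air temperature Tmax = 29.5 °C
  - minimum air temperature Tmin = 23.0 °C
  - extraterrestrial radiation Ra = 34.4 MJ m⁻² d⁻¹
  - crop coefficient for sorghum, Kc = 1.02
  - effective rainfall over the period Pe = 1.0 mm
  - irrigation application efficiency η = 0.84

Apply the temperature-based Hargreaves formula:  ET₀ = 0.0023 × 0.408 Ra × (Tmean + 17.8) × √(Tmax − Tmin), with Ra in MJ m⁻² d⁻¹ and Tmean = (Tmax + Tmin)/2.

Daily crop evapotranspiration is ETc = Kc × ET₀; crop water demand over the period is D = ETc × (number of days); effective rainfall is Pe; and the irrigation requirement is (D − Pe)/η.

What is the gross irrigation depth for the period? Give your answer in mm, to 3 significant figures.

Tmean = (29.5 + 23.0)/2 = 26.25 °C
0.408 Ra = 0.408 × 34.4 = 14.0352 mm/d equivalent
ET₀ = 0.0023 × 14.0352 × (26.25 + 17.8) × √6.5 = 0.0023 × 14.0352 × 44.05 × 2.5495 = 3.6253 mm/d
ETc = Kc × ET₀ = 1.02 × 3.6253 = 3.6978 mm/d
Crop demand D = ETc × 7 d = 3.6978 × 7 = 25.885 mm
D − Pe = 25.885 − 1.0 = 24.885 mm
Gross irrigation = 24.885 / 0.84 = 29.625 mm

29.6 mm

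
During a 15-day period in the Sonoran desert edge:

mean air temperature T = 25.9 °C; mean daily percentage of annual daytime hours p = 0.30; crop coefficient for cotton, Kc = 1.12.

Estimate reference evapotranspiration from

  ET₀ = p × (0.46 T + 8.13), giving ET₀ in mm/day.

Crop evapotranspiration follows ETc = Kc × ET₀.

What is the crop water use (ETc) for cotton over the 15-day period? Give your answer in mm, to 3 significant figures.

101 mm

ET₀ = 0.30 × (0.46 × 25.9 + 8.13) = 0.30 × 20.044 = 6.0132 mm/d
ETc = Kc × ET₀ = 1.12 × 6.0132 = 6.7348 mm/d
Over 15 days: 6.7348 × 15 = 101.022 mm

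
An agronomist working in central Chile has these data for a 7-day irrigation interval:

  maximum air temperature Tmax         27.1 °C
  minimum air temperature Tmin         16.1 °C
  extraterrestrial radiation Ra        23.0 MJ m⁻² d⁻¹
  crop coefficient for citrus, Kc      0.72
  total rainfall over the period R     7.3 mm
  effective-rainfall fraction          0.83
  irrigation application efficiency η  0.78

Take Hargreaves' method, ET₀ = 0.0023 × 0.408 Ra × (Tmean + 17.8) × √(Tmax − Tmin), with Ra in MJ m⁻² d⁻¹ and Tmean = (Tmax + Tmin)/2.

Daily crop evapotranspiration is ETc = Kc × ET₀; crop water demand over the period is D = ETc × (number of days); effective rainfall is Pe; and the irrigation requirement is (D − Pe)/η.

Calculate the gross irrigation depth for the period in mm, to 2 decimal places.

10.46 mm

Tmean = (27.1 + 16.1)/2 = 21.60 °C
0.408 Ra = 0.408 × 23.0 = 9.3840 mm/d equivalent
ET₀ = 0.0023 × 9.3840 × (21.60 + 17.8) × √11.0 = 0.0023 × 9.3840 × 39.40 × 3.3166 = 2.8204 mm/d
ETc = Kc × ET₀ = 0.72 × 2.8204 = 2.0307 mm/d
Crop demand D = ETc × 7 d = 2.0307 × 7 = 14.215 mm
Pe = 0.83 × 7.3 = 6.059 mm
D − Pe = 14.215 − 6.059 = 8.156 mm
Gross irrigation = 8.156 / 0.78 = 10.456 mm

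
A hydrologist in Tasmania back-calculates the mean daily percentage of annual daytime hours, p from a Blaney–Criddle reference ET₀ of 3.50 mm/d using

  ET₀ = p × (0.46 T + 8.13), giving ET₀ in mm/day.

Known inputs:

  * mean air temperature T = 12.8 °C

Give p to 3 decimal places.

0.250

p = ET₀ / (0.46 T + 8.13) = 3.50 / (0.46 × 12.8 + 8.13) = 3.50 / 14.018 = 0.2497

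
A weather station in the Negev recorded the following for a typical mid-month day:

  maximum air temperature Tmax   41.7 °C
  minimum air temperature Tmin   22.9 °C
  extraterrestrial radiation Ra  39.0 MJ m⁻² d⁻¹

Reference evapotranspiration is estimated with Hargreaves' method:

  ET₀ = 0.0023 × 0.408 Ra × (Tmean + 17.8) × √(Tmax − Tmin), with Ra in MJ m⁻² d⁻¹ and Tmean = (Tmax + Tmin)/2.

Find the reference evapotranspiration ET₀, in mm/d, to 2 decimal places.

7.95 mm/d

Tmean = (41.7 + 22.9)/2 = 32.30 °C
0.408 Ra = 0.408 × 39.0 = 15.9120 mm/d equivalent
ET₀ = 0.0023 × 15.9120 × (32.30 + 17.8) × √18.8 = 0.0023 × 15.9120 × 50.10 × 4.3359 = 7.9500 mm/d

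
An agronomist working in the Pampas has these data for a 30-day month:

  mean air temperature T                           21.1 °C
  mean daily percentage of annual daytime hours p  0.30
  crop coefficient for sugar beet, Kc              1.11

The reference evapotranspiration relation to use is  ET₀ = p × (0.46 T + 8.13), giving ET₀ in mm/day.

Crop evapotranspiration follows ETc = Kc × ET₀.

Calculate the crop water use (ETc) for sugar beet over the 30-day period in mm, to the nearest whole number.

ET₀ = 0.30 × (0.46 × 21.1 + 8.13) = 0.30 × 17.836 = 5.3508 mm/d
ETc = Kc × ET₀ = 1.11 × 5.3508 = 5.9394 mm/d
Over 30 days: 5.9394 × 30 = 178.182 mm

178 mm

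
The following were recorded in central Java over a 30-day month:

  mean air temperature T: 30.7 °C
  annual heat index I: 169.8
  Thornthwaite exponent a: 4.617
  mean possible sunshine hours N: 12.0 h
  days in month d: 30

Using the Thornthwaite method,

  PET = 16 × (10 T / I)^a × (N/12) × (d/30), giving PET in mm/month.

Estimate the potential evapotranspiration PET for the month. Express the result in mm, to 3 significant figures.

246 mm

10T/I = 10 × 30.7 / 169.8 = 1.8080
(10T/I)^a = 1.8080^4.617 = 15.3987
Uncorrected PET = 16 × 15.3987 = 246.379 mm
Correction = (N/12)(d/30) = (12.0/12)(30/30) = 1.0000
PET = 246.379 × 1.0000 = 246.379 mm/month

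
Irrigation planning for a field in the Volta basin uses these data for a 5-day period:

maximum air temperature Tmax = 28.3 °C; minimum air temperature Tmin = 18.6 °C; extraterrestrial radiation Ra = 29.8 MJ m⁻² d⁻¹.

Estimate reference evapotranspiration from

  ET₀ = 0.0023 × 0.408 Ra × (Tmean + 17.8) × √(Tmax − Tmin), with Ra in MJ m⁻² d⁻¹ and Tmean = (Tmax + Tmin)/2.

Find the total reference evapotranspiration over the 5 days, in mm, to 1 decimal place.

Tmean = (28.3 + 18.6)/2 = 23.45 °C
0.408 Ra = 0.408 × 29.8 = 12.1584 mm/d equivalent
ET₀ = 0.0023 × 12.1584 × (23.45 + 17.8) × √9.7 = 0.0023 × 12.1584 × 41.25 × 3.1145 = 3.5927 mm/d
Over 5 days: 3.5927 × 5 = 17.964 mm

18.0 mm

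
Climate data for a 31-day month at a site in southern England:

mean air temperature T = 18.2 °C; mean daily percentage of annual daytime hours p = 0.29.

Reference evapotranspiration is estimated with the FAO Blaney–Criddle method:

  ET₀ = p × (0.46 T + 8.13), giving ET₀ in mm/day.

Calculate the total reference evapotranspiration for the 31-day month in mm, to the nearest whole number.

ET₀ = 0.29 × (0.46 × 18.2 + 8.13) = 0.29 × 16.502 = 4.7856 mm/d
Monthly total = 4.7856 × 31 = 148.354 mm

148 mm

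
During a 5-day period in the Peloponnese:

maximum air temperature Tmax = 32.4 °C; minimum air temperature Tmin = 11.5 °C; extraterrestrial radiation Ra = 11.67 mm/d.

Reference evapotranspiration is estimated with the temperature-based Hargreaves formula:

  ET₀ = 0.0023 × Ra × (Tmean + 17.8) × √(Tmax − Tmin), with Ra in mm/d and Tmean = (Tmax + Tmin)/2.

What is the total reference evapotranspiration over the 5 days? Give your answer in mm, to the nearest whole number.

24 mm

Tmean = (32.4 + 11.5)/2 = 21.95 °C
ET₀ = 0.0023 × 11.67 × (21.95 + 17.8) × √20.9 = 0.0023 × 11.67 × 39.75 × 4.5717 = 4.8777 mm/d
Over 5 days: 4.8777 × 5 = 24.389 mm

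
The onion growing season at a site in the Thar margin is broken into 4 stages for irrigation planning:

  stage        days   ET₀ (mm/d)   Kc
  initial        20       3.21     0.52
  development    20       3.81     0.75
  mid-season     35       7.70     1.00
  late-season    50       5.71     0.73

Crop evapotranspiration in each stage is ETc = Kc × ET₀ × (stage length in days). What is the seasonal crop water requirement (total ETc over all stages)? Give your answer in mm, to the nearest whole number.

initial: 0.52 × 3.21 × 20 = 33.38 mm
development: 0.75 × 3.81 × 20 = 57.15 mm
mid-season: 1.00 × 7.70 × 35 = 269.50 mm
late-season: 0.73 × 5.71 × 50 = 208.42 mm
Seasonal total = 568.45 mm

568 mm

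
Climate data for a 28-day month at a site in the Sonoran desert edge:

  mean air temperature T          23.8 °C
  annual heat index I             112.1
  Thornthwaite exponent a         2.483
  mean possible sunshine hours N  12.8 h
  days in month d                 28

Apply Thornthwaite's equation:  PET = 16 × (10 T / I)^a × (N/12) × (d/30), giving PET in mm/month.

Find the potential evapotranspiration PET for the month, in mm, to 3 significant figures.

103 mm

10T/I = 10 × 23.8 / 112.1 = 2.1231
(10T/I)^a = 2.1231^2.483 = 6.4844
Uncorrected PET = 16 × 6.4844 = 103.750 mm
Correction = (N/12)(d/30) = (12.8/12)(28/30) = 0.9956
PET = 103.750 × 0.9956 = 103.294 mm/month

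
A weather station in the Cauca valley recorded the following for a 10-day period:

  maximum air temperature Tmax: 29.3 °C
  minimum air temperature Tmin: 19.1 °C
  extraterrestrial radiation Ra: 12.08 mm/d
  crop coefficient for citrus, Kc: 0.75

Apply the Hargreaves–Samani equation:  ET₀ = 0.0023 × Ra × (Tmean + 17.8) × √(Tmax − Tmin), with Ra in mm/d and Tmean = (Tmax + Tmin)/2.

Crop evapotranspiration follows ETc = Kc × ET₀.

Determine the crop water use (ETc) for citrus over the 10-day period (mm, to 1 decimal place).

28.0 mm

Tmean = (29.3 + 19.1)/2 = 24.20 °C
ET₀ = 0.0023 × 12.08 × (24.20 + 17.8) × √10.2 = 0.0023 × 12.08 × 42.00 × 3.1937 = 3.7268 mm/d
ETc = Kc × ET₀ = 0.75 × 3.7268 = 2.7951 mm/d
Over 10 days: 2.7951 × 10 = 27.951 mm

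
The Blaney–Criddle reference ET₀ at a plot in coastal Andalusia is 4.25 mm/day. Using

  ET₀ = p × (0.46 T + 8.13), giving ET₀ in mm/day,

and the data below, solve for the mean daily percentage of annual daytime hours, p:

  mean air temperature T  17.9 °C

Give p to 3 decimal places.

p = ET₀ / (0.46 T + 8.13) = 4.25 / (0.46 × 17.9 + 8.13) = 4.25 / 16.364 = 0.2597

0.260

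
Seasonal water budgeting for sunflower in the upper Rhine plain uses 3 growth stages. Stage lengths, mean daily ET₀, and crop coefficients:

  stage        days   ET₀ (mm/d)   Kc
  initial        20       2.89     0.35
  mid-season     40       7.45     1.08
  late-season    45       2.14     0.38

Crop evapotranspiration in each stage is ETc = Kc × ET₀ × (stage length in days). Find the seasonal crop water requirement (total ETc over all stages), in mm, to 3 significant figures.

initial: 0.35 × 2.89 × 20 = 20.23 mm
mid-season: 1.08 × 7.45 × 40 = 321.84 mm
late-season: 0.38 × 2.14 × 45 = 36.59 mm
Seasonal total = 378.66 mm

379 mm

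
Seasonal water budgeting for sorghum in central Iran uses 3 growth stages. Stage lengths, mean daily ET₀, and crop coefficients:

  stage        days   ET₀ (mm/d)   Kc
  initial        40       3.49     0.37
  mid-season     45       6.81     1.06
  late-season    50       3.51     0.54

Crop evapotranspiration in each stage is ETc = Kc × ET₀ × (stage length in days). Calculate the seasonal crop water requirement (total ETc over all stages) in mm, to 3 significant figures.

471 mm

initial: 0.37 × 3.49 × 40 = 51.65 mm
mid-season: 1.06 × 6.81 × 45 = 324.84 mm
late-season: 0.54 × 3.51 × 50 = 94.77 mm
Seasonal total = 471.26 mm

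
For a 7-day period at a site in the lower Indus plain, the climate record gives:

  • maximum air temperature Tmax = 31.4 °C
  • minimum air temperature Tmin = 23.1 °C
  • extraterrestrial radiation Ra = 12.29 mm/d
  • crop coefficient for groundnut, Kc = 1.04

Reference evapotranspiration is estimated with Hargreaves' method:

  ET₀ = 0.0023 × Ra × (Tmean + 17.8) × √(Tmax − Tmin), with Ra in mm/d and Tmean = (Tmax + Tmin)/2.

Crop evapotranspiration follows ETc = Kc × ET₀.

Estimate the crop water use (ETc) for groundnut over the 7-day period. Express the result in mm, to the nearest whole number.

27 mm

Tmean = (31.4 + 23.1)/2 = 27.25 °C
ET₀ = 0.0023 × 12.29 × (27.25 + 17.8) × √8.3 = 0.0023 × 12.29 × 45.05 × 2.8810 = 3.6687 mm/d
ETc = Kc × ET₀ = 1.04 × 3.6687 = 3.8154 mm/d
Over 7 days: 3.8154 × 7 = 26.708 mm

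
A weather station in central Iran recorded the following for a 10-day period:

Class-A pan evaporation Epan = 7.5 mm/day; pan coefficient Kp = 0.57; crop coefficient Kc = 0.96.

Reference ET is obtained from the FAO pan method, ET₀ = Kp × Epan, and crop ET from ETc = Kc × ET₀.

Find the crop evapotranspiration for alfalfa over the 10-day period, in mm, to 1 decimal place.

ET₀ = 0.57 × 7.5 = 4.2750 mm/d
ETc = Kc × ET₀ = 0.96 × 4.2750 = 4.1040 mm/d
Over 10 days: 4.1040 × 10 = 41.040 mm

41.0 mm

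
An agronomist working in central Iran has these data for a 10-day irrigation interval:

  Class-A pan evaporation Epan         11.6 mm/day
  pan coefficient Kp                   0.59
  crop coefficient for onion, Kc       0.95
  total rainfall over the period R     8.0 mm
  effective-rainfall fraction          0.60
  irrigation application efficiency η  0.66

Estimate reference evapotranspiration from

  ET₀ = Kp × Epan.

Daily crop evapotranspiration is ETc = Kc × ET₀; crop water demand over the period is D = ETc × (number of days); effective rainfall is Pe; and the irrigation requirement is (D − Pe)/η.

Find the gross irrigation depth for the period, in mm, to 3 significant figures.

91.2 mm

ET₀ = 0.59 × 11.6 = 6.8440 mm/d
ETc = Kc × ET₀ = 0.95 × 6.8440 = 6.5018 mm/d
Crop demand D = ETc × 10 d = 6.5018 × 10 = 65.018 mm
Pe = 0.60 × 8.0 = 4.800 mm
D − Pe = 65.018 − 4.800 = 60.218 mm
Gross irrigation = 60.218 / 0.66 = 91.239 mm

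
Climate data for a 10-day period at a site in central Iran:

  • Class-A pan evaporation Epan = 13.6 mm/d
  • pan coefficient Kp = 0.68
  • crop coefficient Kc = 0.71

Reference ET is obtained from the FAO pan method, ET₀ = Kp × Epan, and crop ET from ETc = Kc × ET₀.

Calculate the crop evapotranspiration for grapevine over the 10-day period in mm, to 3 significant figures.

ET₀ = 0.68 × 13.6 = 9.2480 mm/d
ETc = Kc × ET₀ = 0.71 × 9.2480 = 6.5661 mm/d
Over 10 days: 6.5661 × 10 = 65.661 mm

65.7 mm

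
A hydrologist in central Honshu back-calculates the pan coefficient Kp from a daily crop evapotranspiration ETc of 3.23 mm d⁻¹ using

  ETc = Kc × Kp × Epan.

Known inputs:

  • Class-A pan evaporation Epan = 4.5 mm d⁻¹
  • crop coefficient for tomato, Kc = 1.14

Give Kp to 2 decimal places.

0.63

ETc = Kc × Kp × Epan  ⇒  Kp = ETc / (Kc × Epan)
Kp = 3.23 / (1.14 × 4.5) = 3.23 / 5.130 = 0.6296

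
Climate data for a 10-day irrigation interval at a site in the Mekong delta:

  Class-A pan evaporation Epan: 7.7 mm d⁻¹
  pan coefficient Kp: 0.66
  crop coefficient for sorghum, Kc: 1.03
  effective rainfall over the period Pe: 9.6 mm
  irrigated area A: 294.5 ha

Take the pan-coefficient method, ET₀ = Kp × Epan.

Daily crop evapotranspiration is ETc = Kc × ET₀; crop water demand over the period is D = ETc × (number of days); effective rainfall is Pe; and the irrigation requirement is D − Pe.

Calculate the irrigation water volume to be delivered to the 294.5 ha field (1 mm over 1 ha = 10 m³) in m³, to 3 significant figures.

ET₀ = 0.66 × 7.7 = 5.0820 mm/d
ETc = Kc × ET₀ = 1.03 × 5.0820 = 5.2345 mm/d
Crop demand D = ETc × 10 d = 5.2345 × 10 = 52.345 mm
D − Pe = 52.345 − 9.6 = 42.745 mm
Volume = 42.745 mm × 294.5 ha × 10 = 125884.0 m³

126000 m³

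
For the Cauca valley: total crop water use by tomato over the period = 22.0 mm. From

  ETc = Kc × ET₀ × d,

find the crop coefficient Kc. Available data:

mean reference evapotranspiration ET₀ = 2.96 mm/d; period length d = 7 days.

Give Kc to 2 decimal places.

1.06

ETc = Kc × ET₀ × d  ⇒  Kc = ETc / (ET₀ × d)
Kc = 22.0 / (2.96 × 7) = 22.0 / 20.72 = 1.0618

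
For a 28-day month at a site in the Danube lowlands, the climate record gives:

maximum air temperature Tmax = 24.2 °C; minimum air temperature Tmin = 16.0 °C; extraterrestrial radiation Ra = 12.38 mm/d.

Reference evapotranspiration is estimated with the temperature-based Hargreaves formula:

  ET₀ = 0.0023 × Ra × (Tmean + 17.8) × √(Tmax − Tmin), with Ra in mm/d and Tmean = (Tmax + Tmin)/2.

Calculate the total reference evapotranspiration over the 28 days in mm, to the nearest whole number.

Tmean = (24.2 + 16.0)/2 = 20.10 °C
ET₀ = 0.0023 × 12.38 × (20.10 + 17.8) × √8.2 = 0.0023 × 12.38 × 37.90 × 2.8636 = 3.0903 mm/d
Over 28 days: 3.0903 × 28 = 86.528 mm

87 mm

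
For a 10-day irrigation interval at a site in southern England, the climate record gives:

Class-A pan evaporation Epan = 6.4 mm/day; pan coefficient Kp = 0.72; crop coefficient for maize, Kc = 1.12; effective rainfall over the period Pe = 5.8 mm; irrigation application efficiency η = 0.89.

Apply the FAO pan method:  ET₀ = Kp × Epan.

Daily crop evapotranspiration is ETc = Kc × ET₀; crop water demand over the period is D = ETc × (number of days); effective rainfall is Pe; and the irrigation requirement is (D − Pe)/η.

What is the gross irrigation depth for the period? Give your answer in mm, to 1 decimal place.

ET₀ = 0.72 × 6.4 = 4.6080 mm/d
ETc = Kc × ET₀ = 1.12 × 4.6080 = 5.1610 mm/d
Crop demand D = ETc × 10 d = 5.1610 × 10 = 51.610 mm
D − Pe = 51.610 − 5.8 = 45.810 mm
Gross irrigation = 45.810 / 0.89 = 51.472 mm

51.5 mm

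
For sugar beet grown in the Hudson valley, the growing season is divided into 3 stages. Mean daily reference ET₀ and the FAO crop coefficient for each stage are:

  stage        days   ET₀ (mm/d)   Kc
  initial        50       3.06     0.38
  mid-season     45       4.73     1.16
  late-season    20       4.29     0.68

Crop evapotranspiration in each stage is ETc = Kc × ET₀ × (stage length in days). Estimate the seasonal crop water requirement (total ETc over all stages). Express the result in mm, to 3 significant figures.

363 mm

initial: 0.38 × 3.06 × 50 = 58.14 mm
mid-season: 1.16 × 4.73 × 45 = 246.91 mm
late-season: 0.68 × 4.29 × 20 = 58.34 mm
Seasonal total = 363.39 mm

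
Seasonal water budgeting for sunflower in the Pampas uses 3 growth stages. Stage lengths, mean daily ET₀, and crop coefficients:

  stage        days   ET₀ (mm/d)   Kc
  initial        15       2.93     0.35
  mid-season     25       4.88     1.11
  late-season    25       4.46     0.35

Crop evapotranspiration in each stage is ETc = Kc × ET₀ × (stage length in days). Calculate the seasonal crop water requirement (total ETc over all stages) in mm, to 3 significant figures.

190 mm

initial: 0.35 × 2.93 × 15 = 15.38 mm
mid-season: 1.11 × 4.88 × 25 = 135.42 mm
late-season: 0.35 × 4.46 × 25 = 39.03 mm
Seasonal total = 189.83 mm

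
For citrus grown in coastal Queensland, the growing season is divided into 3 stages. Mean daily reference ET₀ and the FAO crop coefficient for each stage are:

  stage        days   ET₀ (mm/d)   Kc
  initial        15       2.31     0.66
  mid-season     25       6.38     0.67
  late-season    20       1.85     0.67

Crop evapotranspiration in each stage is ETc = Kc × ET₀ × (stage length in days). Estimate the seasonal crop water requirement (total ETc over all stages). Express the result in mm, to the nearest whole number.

155 mm

initial: 0.66 × 2.31 × 15 = 22.87 mm
mid-season: 0.67 × 6.38 × 25 = 106.87 mm
late-season: 0.67 × 1.85 × 20 = 24.79 mm
Seasonal total = 154.53 mm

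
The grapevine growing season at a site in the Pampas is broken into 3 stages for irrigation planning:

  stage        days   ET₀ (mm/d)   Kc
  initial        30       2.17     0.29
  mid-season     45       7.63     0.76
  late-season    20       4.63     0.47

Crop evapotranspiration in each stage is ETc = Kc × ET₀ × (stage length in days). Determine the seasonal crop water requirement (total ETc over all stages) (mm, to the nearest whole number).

323 mm

initial: 0.29 × 2.17 × 30 = 18.88 mm
mid-season: 0.76 × 7.63 × 45 = 260.95 mm
late-season: 0.47 × 4.63 × 20 = 43.52 mm
Seasonal total = 323.35 mm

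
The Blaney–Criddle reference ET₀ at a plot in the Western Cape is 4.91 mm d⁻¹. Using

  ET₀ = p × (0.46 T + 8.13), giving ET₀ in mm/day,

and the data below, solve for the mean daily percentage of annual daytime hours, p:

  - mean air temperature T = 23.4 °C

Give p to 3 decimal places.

p = ET₀ / (0.46 T + 8.13) = 4.91 / (0.46 × 23.4 + 8.13) = 4.91 / 18.894 = 0.2599

0.260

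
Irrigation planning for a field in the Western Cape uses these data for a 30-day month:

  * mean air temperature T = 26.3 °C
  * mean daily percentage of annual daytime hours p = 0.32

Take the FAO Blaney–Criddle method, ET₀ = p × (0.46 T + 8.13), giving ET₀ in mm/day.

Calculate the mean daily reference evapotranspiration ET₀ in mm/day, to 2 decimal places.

6.47 mm/day

ET₀ = 0.32 × (0.46 × 26.3 + 8.13) = 0.32 × 20.228 = 6.4730 mm/d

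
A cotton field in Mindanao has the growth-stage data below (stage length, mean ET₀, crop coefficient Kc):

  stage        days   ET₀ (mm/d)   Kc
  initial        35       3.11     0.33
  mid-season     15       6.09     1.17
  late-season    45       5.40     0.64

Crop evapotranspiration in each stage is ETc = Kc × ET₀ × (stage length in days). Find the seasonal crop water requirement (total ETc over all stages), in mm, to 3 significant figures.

initial: 0.33 × 3.11 × 35 = 35.92 mm
mid-season: 1.17 × 6.09 × 15 = 106.88 mm
late-season: 0.64 × 5.40 × 45 = 155.52 mm
Seasonal total = 298.32 mm

298 mm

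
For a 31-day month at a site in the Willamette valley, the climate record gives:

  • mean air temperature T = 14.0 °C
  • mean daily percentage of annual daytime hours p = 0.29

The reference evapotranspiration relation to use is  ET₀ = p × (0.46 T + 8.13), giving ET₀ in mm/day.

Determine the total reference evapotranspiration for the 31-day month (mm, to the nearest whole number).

131 mm

ET₀ = 0.29 × (0.46 × 14.0 + 8.13) = 0.29 × 14.570 = 4.2253 mm/d
Monthly total = 4.2253 × 31 = 130.984 mm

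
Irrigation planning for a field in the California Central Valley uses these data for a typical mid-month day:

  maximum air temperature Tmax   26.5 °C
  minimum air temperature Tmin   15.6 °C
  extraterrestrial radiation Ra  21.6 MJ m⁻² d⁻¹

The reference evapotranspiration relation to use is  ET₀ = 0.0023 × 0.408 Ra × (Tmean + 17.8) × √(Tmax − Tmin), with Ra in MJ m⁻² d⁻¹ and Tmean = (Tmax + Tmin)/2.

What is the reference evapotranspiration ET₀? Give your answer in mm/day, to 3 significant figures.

Tmean = (26.5 + 15.6)/2 = 21.05 °C
0.408 Ra = 0.408 × 21.6 = 8.8128 mm/d equivalent
ET₀ = 0.0023 × 8.8128 × (21.05 + 17.8) × √10.9 = 0.0023 × 8.8128 × 38.85 × 3.3015 = 2.5998 mm/d

2.60 mm/day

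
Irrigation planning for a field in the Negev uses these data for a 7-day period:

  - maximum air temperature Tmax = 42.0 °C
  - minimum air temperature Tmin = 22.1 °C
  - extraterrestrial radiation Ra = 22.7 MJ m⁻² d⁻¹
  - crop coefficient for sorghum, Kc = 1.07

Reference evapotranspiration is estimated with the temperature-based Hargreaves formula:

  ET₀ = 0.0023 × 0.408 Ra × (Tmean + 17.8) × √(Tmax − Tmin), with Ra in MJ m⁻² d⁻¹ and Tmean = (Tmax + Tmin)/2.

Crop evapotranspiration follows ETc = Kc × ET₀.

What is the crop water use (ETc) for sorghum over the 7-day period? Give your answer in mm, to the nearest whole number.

35 mm

Tmean = (42.0 + 22.1)/2 = 32.05 °C
0.408 Ra = 0.408 × 22.7 = 9.2616 mm/d equivalent
ET₀ = 0.0023 × 9.2616 × (32.05 + 17.8) × √19.9 = 0.0023 × 9.2616 × 49.85 × 4.4609 = 4.7370 mm/d
ETc = Kc × ET₀ = 1.07 × 4.7370 = 5.0686 mm/d
Over 7 days: 5.0686 × 7 = 35.480 mm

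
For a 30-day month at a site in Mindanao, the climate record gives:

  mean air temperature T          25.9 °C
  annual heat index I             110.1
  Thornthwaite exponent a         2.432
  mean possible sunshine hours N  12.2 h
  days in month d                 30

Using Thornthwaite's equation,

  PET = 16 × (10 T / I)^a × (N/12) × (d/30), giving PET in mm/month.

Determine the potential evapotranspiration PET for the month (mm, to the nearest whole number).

10T/I = 10 × 25.9 / 110.1 = 2.3524
(10T/I)^a = 2.3524^2.432 = 8.0078
Uncorrected PET = 16 × 8.0078 = 128.125 mm
Correction = (N/12)(d/30) = (12.2/12)(30/30) = 1.0167
PET = 128.125 × 1.0167 = 130.265 mm/month

130 mm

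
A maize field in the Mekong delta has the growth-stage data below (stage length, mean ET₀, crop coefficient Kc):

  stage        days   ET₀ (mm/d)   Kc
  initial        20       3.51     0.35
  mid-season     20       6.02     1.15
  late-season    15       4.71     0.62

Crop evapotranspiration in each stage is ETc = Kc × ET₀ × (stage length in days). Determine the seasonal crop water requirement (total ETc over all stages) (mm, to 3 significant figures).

207 mm

initial: 0.35 × 3.51 × 20 = 24.57 mm
mid-season: 1.15 × 6.02 × 20 = 138.46 mm
late-season: 0.62 × 4.71 × 15 = 43.80 mm
Seasonal total = 206.83 mm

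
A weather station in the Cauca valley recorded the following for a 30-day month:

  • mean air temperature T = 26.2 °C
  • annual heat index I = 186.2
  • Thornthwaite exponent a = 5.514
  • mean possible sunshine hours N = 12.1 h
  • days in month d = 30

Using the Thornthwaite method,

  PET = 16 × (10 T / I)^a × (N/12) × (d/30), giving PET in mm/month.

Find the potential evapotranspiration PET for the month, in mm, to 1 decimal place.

106.1 mm

10T/I = 10 × 26.2 / 186.2 = 1.4071
(10T/I)^a = 1.4071^5.514 = 6.5745
Uncorrected PET = 16 × 6.5745 = 105.192 mm
Correction = (N/12)(d/30) = (12.1/12)(30/30) = 1.0083
PET = 105.192 × 1.0083 = 106.065 mm/month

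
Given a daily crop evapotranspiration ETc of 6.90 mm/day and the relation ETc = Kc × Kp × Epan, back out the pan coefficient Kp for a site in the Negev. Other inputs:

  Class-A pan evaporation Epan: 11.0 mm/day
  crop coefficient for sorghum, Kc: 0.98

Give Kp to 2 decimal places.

ETc = Kc × Kp × Epan  ⇒  Kp = ETc / (Kc × Epan)
Kp = 6.90 / (0.98 × 11.0) = 6.90 / 10.780 = 0.6401

0.64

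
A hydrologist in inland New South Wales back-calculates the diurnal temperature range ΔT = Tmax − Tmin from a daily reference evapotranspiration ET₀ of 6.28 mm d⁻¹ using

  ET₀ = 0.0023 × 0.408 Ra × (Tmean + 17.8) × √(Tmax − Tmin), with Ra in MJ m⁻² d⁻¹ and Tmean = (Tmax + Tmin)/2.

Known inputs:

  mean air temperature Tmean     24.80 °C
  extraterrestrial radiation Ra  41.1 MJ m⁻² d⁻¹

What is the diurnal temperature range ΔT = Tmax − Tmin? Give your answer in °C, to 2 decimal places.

14.61 °C

√ΔT = ET₀ / [0.0023 × 0.408 × Ra × (Tmean+17.8)] = 6.28 / (0.0023 × 16.7688 × 42.60) = 3.8223
ΔT = 3.8223² = 14.610 °C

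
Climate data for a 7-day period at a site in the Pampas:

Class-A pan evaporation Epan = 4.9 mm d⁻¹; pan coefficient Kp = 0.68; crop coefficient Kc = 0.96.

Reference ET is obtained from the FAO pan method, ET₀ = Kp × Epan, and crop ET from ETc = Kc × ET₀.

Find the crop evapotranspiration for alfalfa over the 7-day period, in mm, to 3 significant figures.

22.4 mm

ET₀ = 0.68 × 4.9 = 3.3320 mm/d
ETc = Kc × ET₀ = 0.96 × 3.3320 = 3.1987 mm/d
Over 7 days: 3.1987 × 7 = 22.391 mm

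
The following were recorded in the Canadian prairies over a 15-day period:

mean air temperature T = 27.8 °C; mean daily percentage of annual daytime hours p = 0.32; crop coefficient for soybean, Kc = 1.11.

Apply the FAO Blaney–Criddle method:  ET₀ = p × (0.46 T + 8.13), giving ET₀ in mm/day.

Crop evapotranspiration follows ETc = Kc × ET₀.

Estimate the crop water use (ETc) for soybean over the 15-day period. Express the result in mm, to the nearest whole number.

ET₀ = 0.32 × (0.46 × 27.8 + 8.13) = 0.32 × 20.918 = 6.6938 mm/d
ETc = Kc × ET₀ = 1.11 × 6.6938 = 7.4301 mm/d
Over 15 days: 7.4301 × 15 = 111.452 mm

111 mm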